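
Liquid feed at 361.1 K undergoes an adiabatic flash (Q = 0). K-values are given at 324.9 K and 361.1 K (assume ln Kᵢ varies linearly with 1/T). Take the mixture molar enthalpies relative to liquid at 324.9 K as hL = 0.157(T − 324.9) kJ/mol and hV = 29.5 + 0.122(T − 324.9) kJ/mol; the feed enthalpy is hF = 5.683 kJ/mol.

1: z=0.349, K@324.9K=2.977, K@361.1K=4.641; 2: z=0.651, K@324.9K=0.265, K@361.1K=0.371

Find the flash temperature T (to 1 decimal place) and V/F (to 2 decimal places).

T = 328.4 K, V/F = 0.17

Adiabatic flash: solve Rachford–Rice at each trial T, then check hF = ψ·hV(T) + (1−ψ)·hL(T).
  T = 324.9 K: K = (2.977, 0.265), RR gives ψ = 0.146, H_out = 4.294 kJ/mol
  T = 361.1 K: K = (4.641, 0.371), RR gives ψ = 0.376, H_out = 16.300 kJ/mol
  T = 343.0 K: K = (3.761, 0.316), RR gives ψ = 0.275, H_out = 10.771 kJ/mol
  T = 333.9 K: K = (3.354, 0.290), RR gives ψ = 0.215, H_out = 7.691 kJ/mol
  T = 329.4 K: K = (3.163, 0.277), RR gives ψ = 0.182, H_out = 6.046 kJ/mol
  T = 327.1 K: K = (3.067, 0.271), RR gives ψ = 0.164, H_out = 5.166 kJ/mol
  T = 328.2 K: K = (3.113, 0.274), RR gives ψ = 0.173, H_out = 5.591 kJ/mol
Linear interpolation between T = 328.2 (H_out = 5.591) and T = 329.4 (H_out = 6.046) on hF = 5.683 gives T ≈ 328.4 K, at which ψ = 0.17.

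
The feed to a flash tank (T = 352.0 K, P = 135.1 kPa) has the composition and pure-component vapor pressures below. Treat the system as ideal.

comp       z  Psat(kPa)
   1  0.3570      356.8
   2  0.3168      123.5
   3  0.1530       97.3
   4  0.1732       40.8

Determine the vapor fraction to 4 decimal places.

Raoult's law: Kᵢ = Pᵢˢᵃᵗ/P = Pᵢˢᵃᵗ/135.1.
  K_1 = 356.8/135.1 = 2.641007, K_2 = 123.5/135.1 = 0.914138, K_3 = 97.3/135.1 = 0.720207, K_4 = 40.8/135.1 = 0.301999
Let ψ = V/F and solve Σ zᵢ(Kᵢ−1)/(1+ψ(Kᵢ−1)) = 0.
g(0) = ΣzᵢKᵢ − 1 = 0.3949 and g(1) = 1 − Σzᵢ/Kᵢ = -0.2677, so a root lies in (0, 1).
Iterate (Newton) starting at ψ = 0.5:
  ψ = 0.5000: g = 0.05790, g' = -0.5079 → ψ = 0.6140
  ψ = 0.6140: g = -0.00015, g' = -0.5170 → ψ = 0.6137
Converged at ψ = 0.6137.

ψ = 0.6137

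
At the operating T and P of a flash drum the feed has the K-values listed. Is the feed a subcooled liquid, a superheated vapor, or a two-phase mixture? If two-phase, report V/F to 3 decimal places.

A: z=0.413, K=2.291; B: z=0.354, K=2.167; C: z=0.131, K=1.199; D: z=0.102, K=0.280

superheated vapor

ΣzᵢKᵢ = 1.899; Σzᵢ/Kᵢ = 0.817.
Since Σzᵢ/Kᵢ < 1 the mixture is above its dew point — single vapor phase.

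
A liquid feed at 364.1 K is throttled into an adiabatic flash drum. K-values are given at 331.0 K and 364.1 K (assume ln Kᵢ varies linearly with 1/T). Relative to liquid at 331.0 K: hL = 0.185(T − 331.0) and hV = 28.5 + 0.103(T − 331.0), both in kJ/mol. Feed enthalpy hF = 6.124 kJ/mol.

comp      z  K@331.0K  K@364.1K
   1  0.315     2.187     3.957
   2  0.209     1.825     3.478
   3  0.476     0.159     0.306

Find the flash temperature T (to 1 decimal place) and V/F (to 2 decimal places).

Adiabatic flash: solve Rachford–Rice at each trial T, then check hF = ψ·hV(T) + (1−ψ)·hL(T).
  T = 331.0 K: K = (2.187, 1.825, 0.159), RR gives ψ = 0.165, H_out = 4.690 kJ/mol
  T = 364.1 K: K = (3.957, 3.478, 0.306), RR gives ψ = 0.582, H_out = 21.135 kJ/mol
  T = 347.6 K: K = (2.986, 2.561, 0.224), RR gives ψ = 0.412, H_out = 14.251 kJ/mol
  T = 339.3 K: K = (2.565, 2.171, 0.190), RR gives ψ = 0.307, H_out = 10.064 kJ/mol
  T = 335.1 K: K = (2.369, 1.990, 0.174), RR gives ψ = 0.241, H_out = 7.550 kJ/mol
  T = 333.1 K: K = (2.279, 1.908, 0.166), RR gives ψ = 0.206, H_out = 6.215 kJ/mol
Linear interpolation between T = 331.0 (H_out = 4.690) and T = 333.1 (H_out = 6.215) on hF = 6.124 gives T ≈ 333.0 K, at which ψ = 0.20.

T = 333.0 K, V/F = 0.20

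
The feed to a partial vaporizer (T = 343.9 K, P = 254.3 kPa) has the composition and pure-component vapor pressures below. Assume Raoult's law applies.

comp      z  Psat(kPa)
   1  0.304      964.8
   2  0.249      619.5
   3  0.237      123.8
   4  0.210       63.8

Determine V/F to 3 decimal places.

Raoult's law: Kᵢ = Pᵢˢᵃᵗ/P = Pᵢˢᵃᵗ/254.3.
  K_1 = 964.8/254.3 = 3.79394, K_2 = 619.5/254.3 = 2.43610, K_3 = 123.8/254.3 = 0.48683, K_4 = 63.8/254.3 = 0.25088
Newton–Raphson from V/F = 0.5:
  V/F = 0.500: g = 0.1474, g' = -1.001 → V/F = 0.647
  V/F = 0.647: g = 0.0003, g' = -1.023 → V/F = 0.648
Converged at V/F = 0.648.

V/F = 0.648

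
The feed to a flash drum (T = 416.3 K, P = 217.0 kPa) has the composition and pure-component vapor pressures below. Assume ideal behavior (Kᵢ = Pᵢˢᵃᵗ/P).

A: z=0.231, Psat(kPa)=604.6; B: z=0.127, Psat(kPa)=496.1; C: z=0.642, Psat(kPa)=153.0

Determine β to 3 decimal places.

β = 0.809

Raoult's law: Kᵢ = Pᵢˢᵃᵗ/P = Pᵢˢᵃᵗ/217.0.
  K_A = 604.6/217.0 = 2.78618, K_B = 496.1/217.0 = 2.28618, K_C = 153.0/217.0 = 0.70507
Iterate (Newton) starting at β = 0.55:
  β = 0.550: g = 0.0778, g' = -0.339 → β = 0.779
  β = 0.779: g = 0.0082, g' = -0.275 → β = 0.809
Converged at β = 0.809.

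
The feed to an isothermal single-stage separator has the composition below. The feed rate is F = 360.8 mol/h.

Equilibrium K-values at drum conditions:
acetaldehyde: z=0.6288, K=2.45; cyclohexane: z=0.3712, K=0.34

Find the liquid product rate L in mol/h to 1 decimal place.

L = 109.4 mol/h

Rachford–Rice: g(ψ) = Σ zᵢ(Kᵢ−1)/(1+ψ(Kᵢ−1)) = 0.
g(0) = ΣzᵢKᵢ − 1 = 0.6668 and g(1) = 1 − Σzᵢ/Kᵢ = -0.3484, so a root lies in (0, 1).
Binary case is linear: z₁(K₁−1)(1+ψ(K₂−1)) + z₂(K₂−1)(1+ψ(K₁−1)) = 0
⇒ ψ = [z₁(K₁−1)+z₂(K₂−1)] / [−(K₁−1)(K₂−1)] = 0.66677/0.95700 = 0.6967
Then V = ψ·F = 0.6967·360.8 = 251.4 mol/h and L = F − V = 109.4 mol/h.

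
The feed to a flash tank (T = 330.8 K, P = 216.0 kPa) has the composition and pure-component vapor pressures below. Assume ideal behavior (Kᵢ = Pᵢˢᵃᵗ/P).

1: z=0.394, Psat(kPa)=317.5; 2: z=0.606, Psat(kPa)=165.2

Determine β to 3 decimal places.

β = 0.386

Raoult's law: Kᵢ = Pᵢˢᵃᵗ/P = Pᵢˢᵃᵗ/216.0.
  K_1 = 317.5/216.0 = 1.46991, K_2 = 165.2/216.0 = 0.76481
Let β = V/F and solve Σ zᵢ(Kᵢ−1)/(1+β(Kᵢ−1)) = 0.
Check two-phase: ΣzᵢKᵢ = 1.043 > 1 and Σzᵢ/Kᵢ = 1.060 > 1, so g(0) = 0.043 > 0 and g(1) = -0.060 < 0.
Binary case is linear: z₁(K₁−1)(1+β(K₂−1)) + z₂(K₂−1)(1+β(K₁−1)) = 0
⇒ β = [z₁(K₁−1)+z₂(K₂−1)] / [−(K₁−1)(K₂−1)] = 0.0426/0.1105 = 0.386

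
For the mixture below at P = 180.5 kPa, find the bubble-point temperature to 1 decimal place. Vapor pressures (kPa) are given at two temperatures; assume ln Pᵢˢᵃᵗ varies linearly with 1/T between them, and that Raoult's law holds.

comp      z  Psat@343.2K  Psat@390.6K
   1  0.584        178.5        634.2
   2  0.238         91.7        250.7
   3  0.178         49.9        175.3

T = 353.4 K

Bubble-point temperature: ΣzᵢPᵢˢᵃᵗ(T) = P. Interpolate ln Pᵢˢᵃᵗ = aᵢ + bᵢ/T.
  T = 343.2 K: ΣzᵢPᵢˢᵃᵗ = 134.95 kPa
  T = 390.6 K: ΣzᵢPᵢˢᵃᵗ = 461.24 kPa
  T = 366.9 K: ΣzᵢPᵢˢᵃᵗ = 259.32 kPa
  T = 355.0 K: ΣzᵢPᵢˢᵃᵗ = 188.80 kPa
  T = 349.1 K: ΣzᵢPᵢˢᵃᵗ = 160.06 kPa
  T = 352.1 K: ΣzᵢPᵢˢᵃᵗ = 174.20 kPa
Interpolating between 352.1 K and 355.0 K gives T ≈ 353.4 K.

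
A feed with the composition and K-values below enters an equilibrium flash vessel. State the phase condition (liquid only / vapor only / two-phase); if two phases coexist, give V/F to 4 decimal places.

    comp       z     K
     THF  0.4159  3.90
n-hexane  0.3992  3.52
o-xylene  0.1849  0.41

ΣzᵢKᵢ = 3.1030; Σzᵢ/Kᵢ = 0.6710.
Since Σzᵢ/Kᵢ < 1 the mixture is above its dew point — single vapor phase.

vapor only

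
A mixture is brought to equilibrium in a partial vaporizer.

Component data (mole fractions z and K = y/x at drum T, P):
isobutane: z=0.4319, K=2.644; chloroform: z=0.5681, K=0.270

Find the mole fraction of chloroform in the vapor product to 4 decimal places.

y_chloroform = 0.1870

Binary case is linear: z₁(K₁−1)(1+ψ(K₂−1)) + z₂(K₂−1)(1+ψ(K₁−1)) = 0
⇒ ψ = [z₁(K₁−1)+z₂(K₂−1)] / [−(K₁−1)(K₂−1)] = 0.29533/1.20012 = 0.2461
Compositions from xᵢ = zᵢ/(1+ψ(Kᵢ−1)), yᵢ = Kᵢxᵢ:
  isobutane: x = 0.3075, y = 0.8130
  chloroform: x = 0.6925, y = 0.1870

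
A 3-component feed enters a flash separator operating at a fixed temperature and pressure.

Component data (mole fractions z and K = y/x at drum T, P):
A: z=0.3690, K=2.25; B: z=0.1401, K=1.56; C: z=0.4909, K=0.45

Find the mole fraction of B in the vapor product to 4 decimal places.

Let ψ = V/F and solve Σ zᵢ(Kᵢ−1)/(1+ψ(Kᵢ−1)) = 0.
Feasibility: ΣzᵢKᵢ = 1.2697, Σzᵢ/Kᵢ = 1.3447 — both > 1, two phases present.
Newton–Raphson from ψ = 0.5:
  ψ = 0.5000: g = -0.02727, g' = -0.5277 → ψ = 0.4483
  ψ = 0.4483: g = -0.00005, g' = -0.5265 → ψ = 0.4482
Converged at ψ = 0.4482.
Compositions from xᵢ = zᵢ/(1+ψ(Kᵢ−1)), yᵢ = Kᵢxᵢ:
  A: x = 0.2365, y = 0.5321
  B: x = 0.1120, y = 0.1747
  C: x = 0.6515, y = 0.2932

y_B = 0.1747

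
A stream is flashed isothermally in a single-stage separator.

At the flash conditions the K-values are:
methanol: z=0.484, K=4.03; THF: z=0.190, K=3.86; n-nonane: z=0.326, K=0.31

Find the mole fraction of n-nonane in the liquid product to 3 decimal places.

x_n-nonane = 0.812

Rachford–Rice: g(V/F) = Σ zᵢ(Kᵢ−1)/(1+V/F(Kᵢ−1)) = 0.
g(0) = ΣzᵢKᵢ − 1 = 1.785 and g(1) = 1 − Σzᵢ/Kᵢ = -0.221, so a root lies in (0, 1).
Newton–Raphson from V/F = 0.5:
  V/F = 0.500: g = 0.4633, g' = -1.327 → V/F = 0.849
  V/F = 0.849: g = 0.0259, g' = -1.385 → V/F = 0.868
  V/F = 0.868: g = -0.0004, g' = -1.429 → V/F = 0.867
Converged at V/F = 0.867.
Compositions from xᵢ = zᵢ/(1+V/F(Kᵢ−1)), yᵢ = Kᵢxᵢ:
  methanol: x = 0.133, y = 0.538
  THF: x = 0.055, y = 0.211
  n-nonane: x = 0.812, y = 0.252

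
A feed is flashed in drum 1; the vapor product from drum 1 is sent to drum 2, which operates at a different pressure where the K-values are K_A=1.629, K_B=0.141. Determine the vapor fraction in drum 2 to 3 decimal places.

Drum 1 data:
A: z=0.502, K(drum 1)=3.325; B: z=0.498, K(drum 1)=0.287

Drum 1:
Material balance + equilibrium reduce to Σ zᵢ(Kᵢ−1)/(1+ψ₁(Kᵢ−1)) = 0.
Check two-phase: ΣzᵢKᵢ = 1.812 > 1 and Σzᵢ/Kᵢ = 1.886 > 1, so g(0) = 0.812 > 0 and g(1) = -0.886 < 0.
Binary case is linear: z₁(K₁−1)(1+ψ₁(K₂−1)) + z₂(K₂−1)(1+ψ₁(K₁−1)) = 0
⇒ ψ₁ = [z₁(K₁−1)+z₂(K₂−1)] / [−(K₁−1)(K₂−1)] = 0.8121/1.6577 = 0.490
Drum-1 compositions:
  A: x = 0.235, y = 0.780
  B: x = 0.765, y = 0.220
Drum-2 feed = drum-1 vapor: z₂ = (0.7804, 0.2196).
Drum 2:
Material balance + equilibrium reduce to Σ zᵢ(Kᵢ−1)/(1+ψ₂(Kᵢ−1)) = 0.
g(0) = ΣzᵢKᵢ − 1 = 0.302 and g(1) = 1 − Σzᵢ/Kᵢ = -1.037, so a root lies in (0, 1).
Newton iteration, ψ₂⁰ = 0.5:
  ψ₂ = 0.500: g = 0.0427, g' = -0.677 → ψ₂ = 0.563
  ψ₂ = 0.563: g = -0.0030, g' = -0.776 → ψ₂ = 0.559
Converged at ψ₂ = 0.559.
  A: x = 0.577, y = 0.940
  B: x = 0.423, y = 0.060

V/F (drum 2) = 0.559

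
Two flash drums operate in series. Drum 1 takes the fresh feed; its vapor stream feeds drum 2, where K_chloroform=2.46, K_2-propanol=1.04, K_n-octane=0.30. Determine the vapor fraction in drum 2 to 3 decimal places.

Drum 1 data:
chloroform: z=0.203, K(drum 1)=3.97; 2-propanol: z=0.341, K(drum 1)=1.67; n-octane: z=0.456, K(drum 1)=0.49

Drum 1:
Material balance + equilibrium reduce to Σ zᵢ(Kᵢ−1)/(1+ψ₁(Kᵢ−1)) = 0.
Check two-phase: ΣzᵢKᵢ = 1.599 > 1 and Σzᵢ/Kᵢ = 1.186 > 1, so g(0) = 0.599 > 0 and g(1) = -0.186 < 0.
Newton iteration, ψ₁⁰ = 0.51:
  ψ₁ = 0.510: g = 0.0957, g' = -0.585 → ψ₁ = 0.674
  ψ₁ = 0.674: g = 0.0041, g' = -0.547 → ψ₁ = 0.681
Converged at ψ₁ = 0.681.
Drum-1 compositions:
  chloroform: x = 0.067, y = 0.267
  2-propanol: x = 0.234, y = 0.391
  n-octane: x = 0.699, y = 0.342
Drum-2 feed = drum-1 vapor: z₂ = (0.2666, 0.3910, 0.3424).
Drum 2:
Let ψ₂ = V/F and solve Σ zᵢ(Kᵢ−1)/(1+ψ₂(Kᵢ−1)) = 0.
g(0) = ΣzᵢKᵢ − 1 = 0.165 and g(1) = 1 − Σzᵢ/Kᵢ = -0.626, so a root lies in (0, 1).
Iterate (Newton) starting at ψ₂ = 0.55:
  ψ₂ = 0.550: g = -0.1585, g' = -0.619 → ψ₂ = 0.294
  ψ₂ = 0.294: g = -0.0139, g' = -0.545 → ψ₂ = 0.268
Converged at ψ₂ = 0.268.
  chloroform: x = 0.192, y = 0.471
  2-propanol: x = 0.387, y = 0.402
  n-octane: x = 0.422, y = 0.126

V/F (drum 2) = 0.268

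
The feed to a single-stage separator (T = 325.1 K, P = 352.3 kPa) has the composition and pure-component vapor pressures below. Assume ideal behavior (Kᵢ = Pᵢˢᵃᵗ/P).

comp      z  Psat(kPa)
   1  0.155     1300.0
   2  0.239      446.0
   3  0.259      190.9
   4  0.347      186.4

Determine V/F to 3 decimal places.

Raoult's law: Kᵢ = Pᵢˢᵃᵗ/P = Pᵢˢᵃᵗ/352.3.
  K_1 = 1300.0/352.3 = 3.69004, K_2 = 446.0/352.3 = 1.26597, K_3 = 190.9/352.3 = 0.54187, K_4 = 186.4/352.3 = 0.52909
Rachford–Rice: g(V/F) = Σ zᵢ(Kᵢ−1)/(1+V/F(Kᵢ−1)) = 0.
Check two-phase: ΣzᵢKᵢ = 1.198 > 1 and Σzᵢ/Kᵢ = 1.365 > 1, so g(0) = 0.198 > 0 and g(1) = -0.365 < 0.
Newton iteration, V/F⁰ = 0.51:
  V/F = 0.510: g = -0.1381, g' = -0.438 → V/F = 0.195
  V/F = 0.195: g = 0.0238, g' = -0.657 → V/F = 0.231
  V/F = 0.231: g = 0.0009, g' = -0.606 → V/F = 0.233
Converged at V/F = 0.233.

V/F = 0.233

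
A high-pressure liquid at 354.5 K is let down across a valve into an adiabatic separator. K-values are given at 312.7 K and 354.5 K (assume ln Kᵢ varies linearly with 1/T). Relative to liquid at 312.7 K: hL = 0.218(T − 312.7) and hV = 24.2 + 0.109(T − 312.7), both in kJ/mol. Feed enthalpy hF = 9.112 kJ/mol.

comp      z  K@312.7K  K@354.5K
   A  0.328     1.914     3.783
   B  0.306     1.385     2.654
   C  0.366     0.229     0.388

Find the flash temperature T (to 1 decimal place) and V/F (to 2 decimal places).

Adiabatic flash: solve Rachford–Rice at each trial T, then check hF = ψ·hV(T) + (1−ψ)·hL(T).
  T = 312.7 K: K = (1.914, 1.385, 0.229), RR gives ψ = 0.253, H_out = 6.134 kJ/mol
  T = 354.5 K: K = (3.783, 2.654, 0.388), RR gives ψ = 0.865, H_out = 26.108 kJ/mol
  T = 333.6 K: K = (2.749, 1.957, 0.303), RR gives ψ = 0.631, H_out = 18.387 kJ/mol
  T = 323.1 K: K = (2.305, 1.654, 0.264), RR gives ψ = 0.479, H_out = 13.321 kJ/mol
  T = 317.9 K: K = (2.104, 1.516, 0.246), RR gives ψ = 0.381, H_out = 10.132 kJ/mol
  T = 315.3 K: K = (2.007, 1.449, 0.238), RR gives ψ = 0.322, H_out = 8.261 kJ/mol
  T = 316.6 K: K = (2.055, 1.482, 0.242), RR gives ψ = 0.352, H_out = 9.224 kJ/mol
Linear interpolation between T = 315.3 (H_out = 8.261) and T = 316.6 (H_out = 9.224) on hF = 9.112 gives T ≈ 316.4 K, at which ψ = 0.35.

T = 316.4 K, V/F = 0.35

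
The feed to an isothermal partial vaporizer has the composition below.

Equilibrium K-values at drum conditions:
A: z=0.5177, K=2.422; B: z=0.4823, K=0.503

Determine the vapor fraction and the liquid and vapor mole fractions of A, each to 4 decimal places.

ψ = 0.7025, x_A = 0.2590, y_A = 0.6273

Rachford–Rice: g(ψ) = Σ zᵢ(Kᵢ−1)/(1+ψ(Kᵢ−1)) = 0.
Feasibility: ΣzᵢKᵢ = 1.4965, Σzᵢ/Kᵢ = 1.1726 — both > 1, two phases present.
Iterate (Newton) starting at ψ = 0.5:
  ψ = 0.5000: g = 0.11129, g' = -0.5685 → ψ = 0.6958
  ψ = 0.6958: g = 0.00365, g' = -0.5429 → ψ = 0.7025
Converged at ψ = 0.7025.
Compositions from xᵢ = zᵢ/(1+ψ(Kᵢ−1)), yᵢ = Kᵢxᵢ:
  A: x = 0.2590, y = 0.6273
  B: x = 0.7410, y = 0.3727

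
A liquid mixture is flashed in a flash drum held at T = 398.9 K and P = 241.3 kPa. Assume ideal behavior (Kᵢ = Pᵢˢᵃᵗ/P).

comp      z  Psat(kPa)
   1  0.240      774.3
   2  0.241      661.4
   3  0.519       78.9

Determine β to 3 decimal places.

Raoult's law: Kᵢ = Pᵢˢᵃᵗ/P = Pᵢˢᵃᵗ/241.3.
  K_1 = 774.3/241.3 = 3.20887, K_2 = 661.4/241.3 = 2.74099, K_3 = 78.9/241.3 = 0.32698
Newton–Raphson from β = 0.66:
  β = 0.660: g = -0.2175, g' = -1.113 → β = 0.465
  β = 0.465: g = -0.0146, g' = -1.006 → β = 0.450
Converged at β = 0.450.

β = 0.450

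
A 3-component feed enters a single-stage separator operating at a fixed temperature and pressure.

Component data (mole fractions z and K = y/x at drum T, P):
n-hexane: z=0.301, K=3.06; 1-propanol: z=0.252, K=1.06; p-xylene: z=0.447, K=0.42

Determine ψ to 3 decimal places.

Material balance + equilibrium reduce to Σ zᵢ(Kᵢ−1)/(1+ψ(Kᵢ−1)) = 0.
Feasibility: ΣzᵢKᵢ = 1.376, Σzᵢ/Kᵢ = 1.400 — both > 1, two phases present.
Newton–Raphson from ψ = 0.6:
  ψ = 0.600: g = -0.1057, g' = -0.610 → ψ = 0.427
Converged at ψ = 0.427.

ψ = 0.427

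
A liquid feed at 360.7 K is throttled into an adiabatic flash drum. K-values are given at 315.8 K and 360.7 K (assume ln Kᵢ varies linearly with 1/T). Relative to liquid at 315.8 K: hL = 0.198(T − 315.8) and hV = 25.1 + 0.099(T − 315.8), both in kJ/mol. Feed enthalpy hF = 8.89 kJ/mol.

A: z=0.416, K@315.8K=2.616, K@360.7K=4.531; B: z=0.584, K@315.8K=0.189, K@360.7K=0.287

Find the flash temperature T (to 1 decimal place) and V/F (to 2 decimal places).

T = 329.6 K, V/F = 0.26

Adiabatic flash: solve Rachford–Rice at each trial T, then check hF = ψ·hV(T) + (1−ψ)·hL(T).
  T = 315.8 K: K = (2.616, 0.189), RR gives ψ = 0.152, H_out = 3.804 kJ/mol
  T = 360.7 K: K = (4.531, 0.287), RR gives ψ = 0.418, H_out = 17.525 kJ/mol
  T = 338.2 K: K = (3.504, 0.236), RR gives ψ = 0.311, H_out = 11.559 kJ/mol
  T = 327.0 K: K = (3.043, 0.212), RR gives ψ = 0.242, H_out = 8.025 kJ/mol
  T = 332.6 K: K = (3.269, 0.224), RR gives ψ = 0.279, H_out = 9.857 kJ/mol
  T = 329.8 K: K = (3.155, 0.218), RR gives ψ = 0.261, H_out = 8.959 kJ/mol
  T = 328.4 K: K = (3.099, 0.215), RR gives ψ = 0.252, H_out = 8.497 kJ/mol
Linear interpolation between T = 328.4 (H_out = 8.497) and T = 329.8 (H_out = 8.959) on hF = 8.89 gives T ≈ 329.6 K, at which ψ = 0.26.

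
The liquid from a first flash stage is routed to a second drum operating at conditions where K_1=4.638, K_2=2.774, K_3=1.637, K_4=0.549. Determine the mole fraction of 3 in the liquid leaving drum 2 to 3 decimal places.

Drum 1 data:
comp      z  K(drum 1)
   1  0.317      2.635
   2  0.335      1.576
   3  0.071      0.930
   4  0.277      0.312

x_3 (drum 2) = 0.051

Drum 1:
Material balance + equilibrium reduce to Σ zᵢ(Kᵢ−1)/(1+ψ₁(Kᵢ−1)) = 0.
Feasibility: ΣzᵢKᵢ = 1.516, Σzᵢ/Kᵢ = 1.297 — both > 1, two phases present.
Iterate (Newton) starting at ψ₁ = 0.43:
  ψ₁ = 0.430: g = 0.1832, g' = -0.628 → ψ₁ = 0.722
  ψ₁ = 0.722: g = -0.0096, g' = -0.751 → ψ₁ = 0.709
Converged at ψ₁ = 0.709.
Drum-1 compositions:
  1: x = 0.147, y = 0.387
  2: x = 0.238, y = 0.375
  3: x = 0.075, y = 0.069
  4: x = 0.541, y = 0.169
Drum-2 feed = drum-1 liquid: z₂ = (0.1469, 0.2379, 0.0747, 0.5405).
Drum 2:
Rachford–Rice: g(ψ₂) = Σ zᵢ(Kᵢ−1)/(1+ψ₂(Kᵢ−1)) = 0.
g(0) = ΣzᵢKᵢ − 1 = 0.760 and g(1) = 1 − Σzᵢ/Kᵢ = -0.148, so a root lies in (0, 1).
Iterate (Newton) starting at ψ₂ = 0.5:
  ψ₂ = 0.500: g = 0.1345, g' = -0.656 → ψ₂ = 0.705
  ψ₂ = 0.705: g = 0.0127, g' = -0.551 → ψ₂ = 0.728
Converged at ψ₂ = 0.728.
  1: x = 0.040, y = 0.187
  2: x = 0.104, y = 0.288
  3: x = 0.051, y = 0.084
  4: x = 0.805, y = 0.442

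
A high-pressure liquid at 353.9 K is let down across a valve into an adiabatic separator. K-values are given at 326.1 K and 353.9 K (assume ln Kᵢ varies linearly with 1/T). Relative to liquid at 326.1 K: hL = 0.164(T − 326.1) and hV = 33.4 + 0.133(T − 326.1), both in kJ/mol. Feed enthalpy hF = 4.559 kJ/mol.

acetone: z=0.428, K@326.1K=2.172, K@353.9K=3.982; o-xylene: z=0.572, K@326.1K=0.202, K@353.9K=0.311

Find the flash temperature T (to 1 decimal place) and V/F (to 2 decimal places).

Adiabatic flash: solve Rachford–Rice at each trial T, then check hF = ψ·hV(T) + (1−ψ)·hL(T).
  T = 326.1 K: K = (2.172, 0.202), RR gives ψ = 0.048, H_out = 1.613 kJ/mol
  T = 353.9 K: K = (3.982, 0.311), RR gives ψ = 0.429, H_out = 18.530 kJ/mol
  T = 340.0 K: K = (2.978, 0.253), RR gives ψ = 0.284, H_out = 11.630 kJ/mol
  T = 333.1 K: K = (2.554, 0.227), RR gives ψ = 0.185, H_out = 7.303 kJ/mol
  T = 329.6 K: K = (2.357, 0.214), RR gives ψ = 0.123, H_out = 4.677 kJ/mol
  T = 327.9 K: K = (2.266, 0.208), RR gives ψ = 0.089, H_out = 3.253 kJ/mol
Linear interpolation between T = 327.9 (H_out = 3.253) and T = 329.6 (H_out = 4.677) on hF = 4.559 gives T ≈ 329.5 K, at which ψ = 0.12.

T = 329.5 K, V/F = 0.12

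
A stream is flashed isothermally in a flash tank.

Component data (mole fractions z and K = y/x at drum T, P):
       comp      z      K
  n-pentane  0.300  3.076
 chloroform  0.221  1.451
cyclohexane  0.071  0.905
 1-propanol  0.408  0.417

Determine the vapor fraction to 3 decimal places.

ψ = 0.572

Rachford–Rice: g(ψ) = Σ zᵢ(Kᵢ−1)/(1+ψ(Kᵢ−1)) = 0.
g(0) = ΣzᵢKᵢ − 1 = 0.478 and g(1) = 1 − Σzᵢ/Kᵢ = -0.307, so a root lies in (0, 1).
Newton–Raphson from ψ = 0.5:
  ψ = 0.500: g = 0.0441, g' = -0.618 → ψ = 0.571
  ψ = 0.571: g = 0.0003, g' = -0.611 → ψ = 0.572
Converged at ψ = 0.572.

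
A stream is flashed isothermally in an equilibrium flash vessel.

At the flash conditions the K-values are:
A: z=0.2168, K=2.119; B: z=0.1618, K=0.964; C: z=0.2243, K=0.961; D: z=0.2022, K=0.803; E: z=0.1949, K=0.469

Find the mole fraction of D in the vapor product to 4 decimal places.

y_D = 0.1728

Material balance + equilibrium reduce to Σ zᵢ(Kᵢ−1)/(1+ψ(Kᵢ−1)) = 0.
Check two-phase: ΣzᵢKᵢ = 1.0847 > 1 and Σzᵢ/Kᵢ = 1.1709 > 1, so g(0) = 0.0847 > 0 and g(1) = -0.1709 < 0.
Newton iteration, ψ⁰ = 0.55:
  ψ = 0.5500: g = -0.05557, g' = -0.2241 → ψ = 0.3021
  ψ = 0.3021: g = 0.00096, g' = -0.2390 → ψ = 0.3061
Converged at ψ = 0.3061.
Compositions from xᵢ = zᵢ/(1+ψ(Kᵢ−1)), yᵢ = Kᵢxᵢ:
  A: x = 0.1615, y = 0.3422
  B: x = 0.1636, y = 0.1577
  C: x = 0.2270, y = 0.2182
  D: x = 0.2152, y = 0.1728
  E: x = 0.2327, y = 0.1091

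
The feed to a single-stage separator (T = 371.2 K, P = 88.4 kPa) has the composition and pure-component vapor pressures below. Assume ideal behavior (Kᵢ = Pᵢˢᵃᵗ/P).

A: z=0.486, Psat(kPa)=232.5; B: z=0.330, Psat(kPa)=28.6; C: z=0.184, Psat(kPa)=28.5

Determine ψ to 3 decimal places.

Raoult's law: Kᵢ = Pᵢˢᵃᵗ/P = Pᵢˢᵃᵗ/88.4.
  K_A = 232.5/88.4 = 2.63009, K_B = 28.6/88.4 = 0.32353, K_C = 28.5/88.4 = 0.32240
Rachford–Rice: g(ψ) = Σ zᵢ(Kᵢ−1)/(1+ψ(Kᵢ−1)) = 0.
Feasibility: ΣzᵢKᵢ = 1.444, Σzᵢ/Kᵢ = 1.776 — both > 1, two phases present.
Newton–Raphson from ψ = 0.64:
  ψ = 0.640: g = -0.2261, g' = -1.042 → ψ = 0.423
  ψ = 0.423: g = -0.0187, g' = -0.915 → ψ = 0.403
Converged at ψ = 0.403.

ψ = 0.403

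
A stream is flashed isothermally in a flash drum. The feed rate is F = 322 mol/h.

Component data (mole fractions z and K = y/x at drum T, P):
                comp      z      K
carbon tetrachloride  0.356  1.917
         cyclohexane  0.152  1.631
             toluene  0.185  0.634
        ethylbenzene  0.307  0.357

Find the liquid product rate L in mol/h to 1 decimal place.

Iterate (Newton) starting at β = 0.5:
  β = 0.500: g = -0.0771, g' = -0.489 → β = 0.342
  β = 0.342: g = -0.0031, g' = -0.455 → β = 0.335
Converged at β = 0.335.
Then V = β·F = 0.3353·322 = 108.0 mol/h and L = F − V = 214.0 mol/h.

L = 214.0 mol/h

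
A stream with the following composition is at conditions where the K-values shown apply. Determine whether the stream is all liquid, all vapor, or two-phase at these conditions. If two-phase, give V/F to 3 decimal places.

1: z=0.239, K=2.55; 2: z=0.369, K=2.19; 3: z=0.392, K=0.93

ΣzᵢKᵢ = 1.782; Σzᵢ/Kᵢ = 0.684.
Since Σzᵢ/Kᵢ < 1 the mixture is above its dew point — single vapor phase.

all vapor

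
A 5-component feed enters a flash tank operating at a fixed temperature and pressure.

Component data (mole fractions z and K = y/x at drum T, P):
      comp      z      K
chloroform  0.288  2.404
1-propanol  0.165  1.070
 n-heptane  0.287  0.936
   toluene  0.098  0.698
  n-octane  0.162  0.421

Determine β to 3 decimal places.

β = 0.701

Iterate (Newton) starting at β = 0.33:
  β = 0.330: g = 0.1200, g' = -0.361 → β = 0.662
  β = 0.662: g = 0.0122, g' = -0.311 → β = 0.702
  β = 0.702: g = -0.0001, g' = -0.315 → β = 0.701
Converged at β = 0.701.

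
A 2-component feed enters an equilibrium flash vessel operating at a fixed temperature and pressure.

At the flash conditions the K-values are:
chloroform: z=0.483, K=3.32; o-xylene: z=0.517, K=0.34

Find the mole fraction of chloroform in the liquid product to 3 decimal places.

x_chloroform = 0.221

Let ψ = V/F and solve Σ zᵢ(Kᵢ−1)/(1+ψ(Kᵢ−1)) = 0.
Check two-phase: ΣzᵢKᵢ = 1.779 > 1 and Σzᵢ/Kᵢ = 1.666 > 1, so g(0) = 0.779 > 0 and g(1) = -0.666 < 0.
Newton iteration, ψ⁰ = 0.5:
  ψ = 0.500: g = 0.0095, g' = -1.059 → ψ = 0.509
Converged at ψ = 0.509.
Compositions from xᵢ = zᵢ/(1+ψ(Kᵢ−1)), yᵢ = Kᵢxᵢ:
  chloroform: x = 0.221, y = 0.735
  o-xylene: x = 0.779, y = 0.265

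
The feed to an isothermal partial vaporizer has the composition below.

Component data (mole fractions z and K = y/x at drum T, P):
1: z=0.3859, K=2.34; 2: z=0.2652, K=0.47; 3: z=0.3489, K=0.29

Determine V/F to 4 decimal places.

Rachford–Rice: g(V/F) = Σ zᵢ(Kᵢ−1)/(1+V/F(Kᵢ−1)) = 0.
Check two-phase: ΣzᵢKᵢ = 1.1288 > 1 and Σzᵢ/Kᵢ = 1.9323 > 1, so g(0) = 0.1288 > 0 and g(1) = -0.9323 < 0.
Newton iteration, V/F⁰ = 0.36:
  V/F = 0.3600: g = -0.15764, g' = -0.7465 → V/F = 0.1488
  V/F = 0.1488: g = 0.00155, g' = -0.7894 → V/F = 0.1508
Converged at V/F = 0.1508.

V/F = 0.1508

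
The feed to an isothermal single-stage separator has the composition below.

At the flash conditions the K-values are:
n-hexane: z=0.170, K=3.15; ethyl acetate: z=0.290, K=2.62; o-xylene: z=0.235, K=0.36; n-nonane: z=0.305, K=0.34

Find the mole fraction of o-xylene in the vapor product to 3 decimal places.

y_o-xylene = 0.114

Rachford–Rice: g(ψ) = Σ zᵢ(Kᵢ−1)/(1+ψ(Kᵢ−1)) = 0.
g(0) = ΣzᵢKᵢ − 1 = 0.484 and g(1) = 1 − Σzᵢ/Kᵢ = -0.714, so a root lies in (0, 1).
Newton iteration, ψ⁰ = 0.3:
  ψ = 0.300: g = 0.1012, g' = -0.989 → ψ = 0.402
  ψ = 0.402: g = 0.0038, g' = -0.926 → ψ = 0.406
Converged at ψ = 0.406.
Compositions from xᵢ = zᵢ/(1+ψ(Kᵢ−1)), yᵢ = Kᵢxᵢ:
  n-hexane: x = 0.091, y = 0.286
  ethyl acetate: x = 0.175, y = 0.458
  o-xylene: x = 0.318, y = 0.114
  n-nonane: x = 0.417, y = 0.142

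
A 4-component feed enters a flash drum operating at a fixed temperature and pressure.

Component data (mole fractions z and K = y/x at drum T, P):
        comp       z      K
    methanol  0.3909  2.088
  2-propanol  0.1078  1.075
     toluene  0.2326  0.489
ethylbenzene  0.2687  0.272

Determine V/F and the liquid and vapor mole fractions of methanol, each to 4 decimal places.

Rachford–Rice: g(V/F) = Σ zᵢ(Kᵢ−1)/(1+V/F(Kᵢ−1)) = 0.
g(0) = ΣzᵢKᵢ − 1 = 0.1189 and g(1) = 1 − Σzᵢ/Kᵢ = -0.7510, so a root lies in (0, 1).
Newton iteration, V/F⁰ = 0.5:
  V/F = 0.5000: g = -0.18397, g' = -0.6563 → V/F = 0.2197
  V/F = 0.2197: g = -0.01553, g' = -0.5809 → V/F = 0.1929
  V/F = 0.1929: g = 0.00004, g' = -0.5842 → V/F = 0.1930
Converged at V/F = 0.1930.
Compositions from xᵢ = zᵢ/(1+V/F(Kᵢ−1)), yᵢ = Kᵢxᵢ:
  methanol: x = 0.3231, y = 0.6745
  2-propanol: x = 0.1063, y = 0.1142
  toluene: x = 0.2581, y = 0.1262
  ethylbenzene: x = 0.3126, y = 0.0850

V/F = 0.1930, x_methanol = 0.3231, y_methanol = 0.6745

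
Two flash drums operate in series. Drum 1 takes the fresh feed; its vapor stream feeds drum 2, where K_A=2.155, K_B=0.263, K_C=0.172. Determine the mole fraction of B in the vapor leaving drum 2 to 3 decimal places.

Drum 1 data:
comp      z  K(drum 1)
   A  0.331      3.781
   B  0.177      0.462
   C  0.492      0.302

Drum 1:
Rachford–Rice: g(ψ₁) = Σ zᵢ(Kᵢ−1)/(1+ψ₁(Kᵢ−1)) = 0.
Check two-phase: ΣzᵢKᵢ = 1.482 > 1 and Σzᵢ/Kᵢ = 2.100 > 1, so g(0) = 0.482 > 0 and g(1) = -1.100 < 0.
Iterate (Newton) starting at ψ₁ = 0.59:
  ψ₁ = 0.590: g = -0.3748, g' = -1.170 → ψ₁ = 0.270
  ψ₁ = 0.270: g = -0.0084, g' = -1.270 → ψ₁ = 0.263
Converged at ψ₁ = 0.263.
Drum-1 compositions:
  A: x = 0.191, y = 0.723
  B: x = 0.206, y = 0.095
  C: x = 0.603, y = 0.182
Drum-2 feed = drum-1 vapor: z₂ = (0.7227, 0.0953, 0.1820).
Drum 2:
Newton–Raphson from ψ₂ = 0.5:
  ψ₂ = 0.500: g = 0.1608, g' = -0.881 → ψ₂ = 0.683
  ψ₂ = 0.683: g = -0.0212, g' = -1.171 → ψ₂ = 0.665
  ψ₂ = 0.665: g = -0.0004, g' = -1.124 → ψ₂ = 0.664
Converged at ψ₂ = 0.664.
  A: x = 0.409, y = 0.881
  B: x = 0.187, y = 0.049
  C: x = 0.404, y = 0.070

y_B (drum 2) = 0.049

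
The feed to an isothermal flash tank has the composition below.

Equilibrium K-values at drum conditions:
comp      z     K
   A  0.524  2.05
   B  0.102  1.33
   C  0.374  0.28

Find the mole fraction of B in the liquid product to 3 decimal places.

x_B = 0.089

Material balance + equilibrium reduce to Σ zᵢ(Kᵢ−1)/(1+V/F(Kᵢ−1)) = 0.
Feasibility: ΣzᵢKᵢ = 1.315, Σzᵢ/Kᵢ = 1.668 — both > 1, two phases present.
Newton iteration, V/F⁰ = 0.5:
  V/F = 0.500: g = -0.0311, g' = -0.730 → V/F = 0.457
Converged at V/F = 0.457.
Compositions from xᵢ = zᵢ/(1+V/F(Kᵢ−1)), yᵢ = Kᵢxᵢ:
  A: x = 0.354, y = 0.726
  B: x = 0.089, y = 0.118
  C: x = 0.557, y = 0.156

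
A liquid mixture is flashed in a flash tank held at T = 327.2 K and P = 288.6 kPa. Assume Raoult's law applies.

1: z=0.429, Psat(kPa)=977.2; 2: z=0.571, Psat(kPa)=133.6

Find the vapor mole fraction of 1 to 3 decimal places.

Raoult's law: Kᵢ = Pᵢˢᵃᵗ/P = Pᵢˢᵃᵗ/288.6.
  K_1 = 977.2/288.6 = 3.38600, K_2 = 133.6/288.6 = 0.46292
Material balance + equilibrium reduce to Σ zᵢ(Kᵢ−1)/(1+ψ(Kᵢ−1)) = 0.
Feasibility: ΣzᵢKᵢ = 1.717, Σzᵢ/Kᵢ = 1.360 — both > 1, two phases present.
Binary case is linear: z₁(K₁−1)(1+ψ(K₂−1)) + z₂(K₂−1)(1+ψ(K₁−1)) = 0
⇒ ψ = [z₁(K₁−1)+z₂(K₂−1)] / [−(K₁−1)(K₂−1)] = 0.7169/1.2815 = 0.559
Compositions from xᵢ = zᵢ/(1+ψ(Kᵢ−1)), yᵢ = Kᵢxᵢ:
  1: x = 0.184, y = 0.622
  2: x = 0.816, y = 0.378

y_1 = 0.622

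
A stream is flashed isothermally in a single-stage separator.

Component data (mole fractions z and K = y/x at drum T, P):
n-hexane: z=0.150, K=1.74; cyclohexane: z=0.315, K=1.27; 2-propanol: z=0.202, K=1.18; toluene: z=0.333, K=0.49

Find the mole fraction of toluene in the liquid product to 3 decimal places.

x_toluene = 0.397

Material balance + equilibrium reduce to Σ zᵢ(Kᵢ−1)/(1+β(Kᵢ−1)) = 0.
g(0) = ΣzᵢKᵢ − 1 = 0.063 and g(1) = 1 − Σzᵢ/Kᵢ = -0.185, so a root lies in (0, 1).
Iterate (Newton) starting at β = 0.5:
  β = 0.500: g = -0.0386, g' = -0.223 → β = 0.327
  β = 0.327: g = -0.0019, g' = -0.203 → β = 0.317
Converged at β = 0.317.
Compositions from xᵢ = zᵢ/(1+β(Kᵢ−1)), yᵢ = Kᵢxᵢ:
  n-hexane: x = 0.121, y = 0.211
  cyclohexane: x = 0.290, y = 0.368
  2-propanol: x = 0.191, y = 0.225
  toluene: x = 0.397, y = 0.195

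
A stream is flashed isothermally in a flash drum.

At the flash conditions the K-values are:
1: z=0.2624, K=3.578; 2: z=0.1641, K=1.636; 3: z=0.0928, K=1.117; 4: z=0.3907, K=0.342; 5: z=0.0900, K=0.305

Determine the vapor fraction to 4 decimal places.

Let ψ = V/F and solve Σ zᵢ(Kᵢ−1)/(1+ψ(Kᵢ−1)) = 0.
Feasibility: ΣzᵢKᵢ = 1.4721, Σzᵢ/Kᵢ = 1.6942 — both > 1, two phases present.
Newton–Raphson from ψ = 0.62:
  ψ = 0.6200: g = -0.19882, g' = -0.9104 → ψ = 0.4016
  ψ = 0.4016: g = -0.01032, g' = -0.8604 → ψ = 0.3896
Converged at ψ = 0.3896.

ψ = 0.3896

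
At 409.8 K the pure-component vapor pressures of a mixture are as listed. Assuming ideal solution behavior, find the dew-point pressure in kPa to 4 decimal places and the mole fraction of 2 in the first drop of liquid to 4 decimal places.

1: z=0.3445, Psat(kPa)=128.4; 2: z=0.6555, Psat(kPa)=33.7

At the dew point ψ → 1, so Σzᵢ/Kᵢ = 1 with Kᵢ = Pᵢˢᵃᵗ/P ⇒ 1/P = Σzᵢ/Pᵢˢᵃᵗ.
1/P = 0.3445/128.4 + 0.6555/33.7 = 0.0221341 ⇒ P = 45.1792 kPa
xᵢ = zᵢP/Pᵢˢᵃᵗ ⇒ x_2 = 0.6555·45.1792/33.7 = 0.8788

Pdew = 45.1792 kPa, x_2 = 0.8788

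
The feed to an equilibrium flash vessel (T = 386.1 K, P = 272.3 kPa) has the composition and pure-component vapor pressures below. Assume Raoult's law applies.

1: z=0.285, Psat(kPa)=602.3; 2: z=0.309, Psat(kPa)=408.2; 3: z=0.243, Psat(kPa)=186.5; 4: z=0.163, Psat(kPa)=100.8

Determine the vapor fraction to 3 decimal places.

ψ = 0.746

Raoult's law: Kᵢ = Pᵢˢᵃᵗ/P = Pᵢˢᵃᵗ/272.3.
  K_1 = 602.3/272.3 = 2.21190, K_2 = 408.2/272.3 = 1.49908, K_3 = 186.5/272.3 = 0.68491, K_4 = 100.8/272.3 = 0.37018
Let ψ = V/F and solve Σ zᵢ(Kᵢ−1)/(1+ψ(Kᵢ−1)) = 0.
Check two-phase: ΣzᵢKᵢ = 1.320 > 1 and Σzᵢ/Kᵢ = 1.130 > 1, so g(0) = 0.320 > 0 and g(1) = -0.130 < 0.
Iterate (Newton) starting at ψ = 0.34:
  ψ = 0.340: g = 0.1601, g' = -0.401 → ψ = 0.739
  ψ = 0.739: g = 0.0030, g' = -0.425 → ψ = 0.746
Converged at ψ = 0.746.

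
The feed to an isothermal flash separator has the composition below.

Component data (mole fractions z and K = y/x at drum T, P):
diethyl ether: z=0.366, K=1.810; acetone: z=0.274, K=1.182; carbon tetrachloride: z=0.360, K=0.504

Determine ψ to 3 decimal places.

ψ = 0.567

Newton iteration, ψ⁰ = 0.52:
  ψ = 0.520: g = 0.0135, g' = -0.287 → ψ = 0.567
Converged at ψ = 0.567.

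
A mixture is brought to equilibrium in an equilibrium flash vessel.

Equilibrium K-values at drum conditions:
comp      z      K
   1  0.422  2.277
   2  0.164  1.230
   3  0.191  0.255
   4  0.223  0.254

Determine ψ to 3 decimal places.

Material balance + equilibrium reduce to Σ zᵢ(Kᵢ−1)/(1+ψ(Kᵢ−1)) = 0.
g(0) = ΣzᵢKᵢ − 1 = 0.268 and g(1) = 1 − Σzᵢ/Kᵢ = -0.946, so a root lies in (0, 1).
Newton iteration, ψ⁰ = 0.5:
  ψ = 0.500: g = -0.1294, g' = -0.848 → ψ = 0.347
  ψ = 0.347: g = -0.0084, g' = -0.757 → ψ = 0.336
Converged at ψ = 0.336.

ψ = 0.336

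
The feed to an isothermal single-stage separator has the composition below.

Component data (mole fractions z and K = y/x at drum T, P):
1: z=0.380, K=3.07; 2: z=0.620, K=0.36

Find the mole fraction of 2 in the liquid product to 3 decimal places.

x_2 = 0.764

Material balance + equilibrium reduce to Σ zᵢ(Kᵢ−1)/(1+ψ(Kᵢ−1)) = 0.
g(0) = ΣzᵢKᵢ − 1 = 0.390 and g(1) = 1 − Σzᵢ/Kᵢ = -0.846, so a root lies in (0, 1).
Newton iteration, ψ⁰ = 0.5:
  ψ = 0.500: g = -0.1970, g' = -0.942 → ψ = 0.291
  ψ = 0.291: g = 0.0033, g' = -1.018 → ψ = 0.294
Converged at ψ = 0.294.
Compositions from xᵢ = zᵢ/(1+ψ(Kᵢ−1)), yᵢ = Kᵢxᵢ:
  1: x = 0.236, y = 0.725
  2: x = 0.764, y = 0.275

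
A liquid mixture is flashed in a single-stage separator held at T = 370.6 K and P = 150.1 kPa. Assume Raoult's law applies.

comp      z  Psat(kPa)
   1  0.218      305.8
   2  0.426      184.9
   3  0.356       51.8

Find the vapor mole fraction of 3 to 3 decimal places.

y_3 = 0.145

Raoult's law: Kᵢ = Pᵢˢᵃᵗ/P = Pᵢˢᵃᵗ/150.1.
  K_1 = 305.8/150.1 = 2.03731, K_2 = 184.9/150.1 = 1.23185, K_3 = 51.8/150.1 = 0.34510
Material balance + equilibrium reduce to Σ zᵢ(Kᵢ−1)/(1+β(Kᵢ−1)) = 0.
g(0) = ΣzᵢKᵢ − 1 = 0.092 and g(1) = 1 − Σzᵢ/Kᵢ = -0.484, so a root lies in (0, 1).
Newton iteration, β⁰ = 0.56:
  β = 0.560: g = -0.1377, g' = -0.493 → β = 0.280
  β = 0.280: g = -0.0177, g' = -0.390 → β = 0.235
Converged at β = 0.235.
Compositions from xᵢ = zᵢ/(1+β(Kᵢ−1)), yᵢ = Kᵢxᵢ:
  1: x = 0.175, y = 0.357
  2: x = 0.404, y = 0.498
  3: x = 0.421, y = 0.145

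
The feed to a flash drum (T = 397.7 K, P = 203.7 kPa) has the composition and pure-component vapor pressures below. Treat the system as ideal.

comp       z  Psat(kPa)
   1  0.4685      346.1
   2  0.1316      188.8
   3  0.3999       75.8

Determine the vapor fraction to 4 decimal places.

Raoult's law: Kᵢ = Pᵢˢᵃᵗ/P = Pᵢˢᵃᵗ/203.7.
  K_1 = 346.1/203.7 = 1.699067, K_2 = 188.8/203.7 = 0.926853, K_3 = 75.8/203.7 = 0.372116
Material balance + equilibrium reduce to Σ zᵢ(Kᵢ−1)/(1+ψ(Kᵢ−1)) = 0.
Feasibility: ΣzᵢKᵢ = 1.0668, Σzᵢ/Kᵢ = 1.4924 — both > 1, two phases present.
Newton–Raphson from ψ = 0.5:
  ψ = 0.5000: g = -0.13330, g' = -0.4614 → ψ = 0.2111
  ψ = 0.2111: g = -0.01385, g' = -0.3841 → ψ = 0.1751
  ψ = 0.1751: g = -0.00005, g' = -0.3815 → ψ = 0.1749
Converged at ψ = 0.1749.

ψ = 0.1749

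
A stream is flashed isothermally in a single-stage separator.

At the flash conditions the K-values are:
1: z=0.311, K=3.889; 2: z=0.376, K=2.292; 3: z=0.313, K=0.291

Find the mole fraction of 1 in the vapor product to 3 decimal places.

Iterate (Newton) starting at ψ = 0.41:
  ψ = 0.410: g = 0.4160, g' = -1.125 → ψ = 0.780
  ψ = 0.780: g = 0.0219, g' = -1.188 → ψ = 0.798
Converged at ψ = 0.798.
Compositions from xᵢ = zᵢ/(1+ψ(Kᵢ−1)), yᵢ = Kᵢxᵢ:
  1: x = 0.094, y = 0.366
  2: x = 0.185, y = 0.424
  3: x = 0.721, y = 0.210

y_1 = 0.366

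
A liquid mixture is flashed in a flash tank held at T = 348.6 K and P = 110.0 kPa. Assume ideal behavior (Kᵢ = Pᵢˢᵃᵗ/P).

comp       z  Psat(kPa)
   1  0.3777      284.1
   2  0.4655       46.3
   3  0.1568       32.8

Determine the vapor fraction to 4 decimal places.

Raoult's law: Kᵢ = Pᵢˢᵃᵗ/P = Pᵢˢᵃᵗ/110.0.
  K_1 = 284.1/110.0 = 2.582727, K_2 = 46.3/110.0 = 0.420909, K_3 = 32.8/110.0 = 0.298182
Material balance + equilibrium reduce to Σ zᵢ(Kᵢ−1)/(1+ψ(Kᵢ−1)) = 0.
g(0) = ΣzᵢKᵢ − 1 = 0.2182 and g(1) = 1 − Σzᵢ/Kᵢ = -0.7780, so a root lies in (0, 1).
Newton iteration, ψ⁰ = 0.5:
  ψ = 0.5000: g = -0.21526, g' = -0.7874 → ψ = 0.2266
  ψ = 0.2266: g = -0.00117, g' = -0.8286 → ψ = 0.2252
Converged at ψ = 0.2252.

ψ = 0.2252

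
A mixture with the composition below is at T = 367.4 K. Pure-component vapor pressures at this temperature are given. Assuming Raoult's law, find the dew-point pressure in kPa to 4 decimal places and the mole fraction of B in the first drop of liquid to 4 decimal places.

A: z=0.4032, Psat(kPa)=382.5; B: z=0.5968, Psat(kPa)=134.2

Pdew = 181.7781 kPa, x_B = 0.8084

At the dew point ψ → 1, so Σzᵢ/Kᵢ = 1 with Kᵢ = Pᵢˢᵃᵗ/P ⇒ 1/P = Σzᵢ/Pᵢˢᵃᵗ.
1/P = 0.4032/382.5 + 0.5968/134.2 = 0.0055012 ⇒ P = 181.7781 kPa
xᵢ = zᵢP/Pᵢˢᵃᵗ ⇒ x_B = 0.5968·181.7781/134.2 = 0.8084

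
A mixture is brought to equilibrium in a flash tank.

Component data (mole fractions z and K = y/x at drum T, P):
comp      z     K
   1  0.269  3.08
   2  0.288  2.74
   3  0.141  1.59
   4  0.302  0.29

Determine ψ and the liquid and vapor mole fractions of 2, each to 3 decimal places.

ψ = 0.782, x_2 = 0.122, y_2 = 0.334

Rachford–Rice: g(ψ) = Σ zᵢ(Kᵢ−1)/(1+ψ(Kᵢ−1)) = 0.
Feasibility: ΣzᵢKᵢ = 1.929, Σzᵢ/Kᵢ = 1.323 — both > 1, two phases present.
Newton iteration, ψ⁰ = 0.5:
  ψ = 0.500: g = 0.2741, g' = -0.924 → ψ = 0.797
  ψ = 0.797: g = -0.0163, g' = -1.147 → ψ = 0.782
Converged at ψ = 0.782.
Compositions from xᵢ = zᵢ/(1+ψ(Kᵢ−1)), yᵢ = Kᵢxᵢ:
  1: x = 0.102, y = 0.315
  2: x = 0.122, y = 0.334
  3: x = 0.096, y = 0.153
  4: x = 0.679, y = 0.197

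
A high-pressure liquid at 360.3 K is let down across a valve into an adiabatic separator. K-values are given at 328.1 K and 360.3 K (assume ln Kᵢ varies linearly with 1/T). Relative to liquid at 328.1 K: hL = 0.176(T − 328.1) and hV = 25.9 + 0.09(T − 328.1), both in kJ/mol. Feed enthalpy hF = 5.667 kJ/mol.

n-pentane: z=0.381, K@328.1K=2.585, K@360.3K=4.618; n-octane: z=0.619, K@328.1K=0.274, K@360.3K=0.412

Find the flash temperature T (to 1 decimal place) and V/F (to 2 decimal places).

Adiabatic flash: solve Rachford–Rice at each trial T, then check hF = ψ·hV(T) + (1−ψ)·hL(T).
  T = 328.1 K: K = (2.585, 0.274), RR gives ψ = 0.134, H_out = 3.477 kJ/mol
  T = 360.3 K: K = (4.618, 0.412), RR gives ψ = 0.477, H_out = 16.698 kJ/mol
  T = 344.2 K: K = (3.502, 0.339), RR gives ψ = 0.329, H_out = 10.904 kJ/mol
  T = 336.1 K: K = (3.017, 0.305), RR gives ψ = 0.242, H_out = 7.501 kJ/mol
  T = 332.1 K: K = (2.795, 0.289), RR gives ψ = 0.191, H_out = 5.596 kJ/mol
  T = 334.1 K: K = (2.905, 0.297), RR gives ψ = 0.217, H_out = 6.572 kJ/mol
Linear interpolation between T = 332.1 (H_out = 5.596) and T = 334.1 (H_out = 6.572) on hF = 5.667 gives T ≈ 332.2 K, at which ψ = 0.19.

T = 332.2 K, V/F = 0.19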